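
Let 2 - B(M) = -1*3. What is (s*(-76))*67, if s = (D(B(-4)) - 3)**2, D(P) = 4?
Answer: -5092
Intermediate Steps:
B(M) = 5 (B(M) = 2 - (-1)*3 = 2 - 1*(-3) = 2 + 3 = 5)
s = 1 (s = (4 - 3)**2 = 1**2 = 1)
(s*(-76))*67 = (1*(-76))*67 = -76*67 = -5092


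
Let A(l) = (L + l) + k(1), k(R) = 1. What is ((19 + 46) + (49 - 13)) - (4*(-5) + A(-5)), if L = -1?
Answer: 126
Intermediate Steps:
A(l) = l (A(l) = (-1 + l) + 1 = l)
((19 + 46) + (49 - 13)) - (4*(-5) + A(-5)) = ((19 + 46) + (49 - 13)) - (4*(-5) - 5) = (65 + 36) - (-20 - 5) = 101 - 1*(-25) = 101 + 25 = 126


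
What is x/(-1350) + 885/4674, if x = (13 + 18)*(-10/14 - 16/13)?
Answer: 3732458/15950025 ≈ 0.23401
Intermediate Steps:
x = -5487/91 (x = 31*(-10*1/14 - 16*1/13) = 31*(-5/7 - 16/13) = 31*(-177/91) = -5487/91 ≈ -60.297)
x/(-1350) + 885/4674 = -5487/91/(-1350) + 885/4674 = -5487/91*(-1/1350) + 885*(1/4674) = 1829/40950 + 295/1558 = 3732458/15950025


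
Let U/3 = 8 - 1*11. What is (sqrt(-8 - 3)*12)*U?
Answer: -108*I*sqrt(11) ≈ -358.2*I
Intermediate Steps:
U = -9 (U = 3*(8 - 1*11) = 3*(8 - 11) = 3*(-3) = -9)
(sqrt(-8 - 3)*12)*U = (sqrt(-8 - 3)*12)*(-9) = (sqrt(-11)*12)*(-9) = ((I*sqrt(11))*12)*(-9) = (12*I*sqrt(11))*(-9) = -108*I*sqrt(11)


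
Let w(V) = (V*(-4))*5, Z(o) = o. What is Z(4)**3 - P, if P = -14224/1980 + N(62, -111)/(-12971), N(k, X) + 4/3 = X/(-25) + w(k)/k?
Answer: 326455567/4586175 ≈ 71.182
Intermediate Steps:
w(V) = -20*V (w(V) = -4*V*5 = -20*V)
N(k, X) = -64/3 - X/25 (N(k, X) = -4/3 + (X/(-25) + (-20*k)/k) = -4/3 + (X*(-1/25) - 20) = -4/3 + (-X/25 - 20) = -4/3 + (-20 - X/25) = -64/3 - X/25)
P = -32940367/4586175 (P = -14224/1980 + (-64/3 - 1/25*(-111))/(-12971) = -14224*1/1980 + (-64/3 + 111/25)*(-1/12971) = -3556/495 - 1267/75*(-1/12971) = -3556/495 + 181/138975 = -32940367/4586175 ≈ -7.1825)
Z(4)**3 - P = 4**3 - 1*(-32940367/4586175) = 64 + 32940367/4586175 = 326455567/4586175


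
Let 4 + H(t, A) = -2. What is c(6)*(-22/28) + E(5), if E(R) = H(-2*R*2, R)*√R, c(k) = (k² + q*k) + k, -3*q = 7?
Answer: -22 - 6*√5 ≈ -35.416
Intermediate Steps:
q = -7/3 (q = -⅓*7 = -7/3 ≈ -2.3333)
H(t, A) = -6 (H(t, A) = -4 - 2 = -6)
c(k) = k² - 4*k/3 (c(k) = (k² - 7*k/3) + k = k² - 4*k/3)
E(R) = -6*√R
c(6)*(-22/28) + E(5) = ((⅓)*6*(-4 + 3*6))*(-22/28) - 6*√5 = ((⅓)*6*(-4 + 18))*(-22*1/28) - 6*√5 = ((⅓)*6*14)*(-11/14) - 6*√5 = 28*(-11/14) - 6*√5 = -22 - 6*√5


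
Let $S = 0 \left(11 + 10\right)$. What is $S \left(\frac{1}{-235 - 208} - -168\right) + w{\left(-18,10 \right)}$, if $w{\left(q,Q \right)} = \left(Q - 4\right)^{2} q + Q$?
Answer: $-638$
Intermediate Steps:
$S = 0$ ($S = 0 \cdot 21 = 0$)
$w{\left(q,Q \right)} = Q + q \left(-4 + Q\right)^{2}$ ($w{\left(q,Q \right)} = \left(-4 + Q\right)^{2} q + Q = q \left(-4 + Q\right)^{2} + Q = Q + q \left(-4 + Q\right)^{2}$)
$S \left(\frac{1}{-235 - 208} - -168\right) + w{\left(-18,10 \right)} = 0 \left(\frac{1}{-235 - 208} - -168\right) + \left(10 - 18 \left(-4 + 10\right)^{2}\right) = 0 \left(\frac{1}{-443} + 168\right) + \left(10 - 18 \cdot 6^{2}\right) = 0 \left(- \frac{1}{443} + 168\right) + \left(10 - 648\right) = 0 \cdot \frac{74423}{443} + \left(10 - 648\right) = 0 - 638 = -638$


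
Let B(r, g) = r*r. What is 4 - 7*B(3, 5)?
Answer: -59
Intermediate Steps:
B(r, g) = r²
4 - 7*B(3, 5) = 4 - 7*3² = 4 - 7*9 = 4 - 63 = -59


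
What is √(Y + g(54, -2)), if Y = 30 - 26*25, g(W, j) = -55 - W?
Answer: 27*I ≈ 27.0*I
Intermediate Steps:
Y = -620 (Y = 30 - 650 = -620)
√(Y + g(54, -2)) = √(-620 + (-55 - 1*54)) = √(-620 + (-55 - 54)) = √(-620 - 109) = √(-729) = 27*I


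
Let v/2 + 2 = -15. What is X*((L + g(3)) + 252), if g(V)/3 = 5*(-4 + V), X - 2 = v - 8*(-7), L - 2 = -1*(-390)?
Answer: 15096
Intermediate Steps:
v = -34 (v = -4 + 2*(-15) = -4 - 30 = -34)
L = 392 (L = 2 - 1*(-390) = 2 + 390 = 392)
X = 24 (X = 2 + (-34 - 8*(-7)) = 2 + (-34 + 56) = 2 + 22 = 24)
g(V) = -60 + 15*V (g(V) = 3*(5*(-4 + V)) = 3*(-20 + 5*V) = -60 + 15*V)
X*((L + g(3)) + 252) = 24*((392 + (-60 + 15*3)) + 252) = 24*((392 + (-60 + 45)) + 252) = 24*((392 - 15) + 252) = 24*(377 + 252) = 24*629 = 15096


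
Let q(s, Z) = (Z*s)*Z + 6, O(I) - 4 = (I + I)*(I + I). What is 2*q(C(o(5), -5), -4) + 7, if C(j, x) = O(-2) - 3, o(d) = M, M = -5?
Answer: 563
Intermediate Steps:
O(I) = 4 + 4*I² (O(I) = 4 + (I + I)*(I + I) = 4 + (2*I)*(2*I) = 4 + 4*I²)
o(d) = -5
C(j, x) = 17 (C(j, x) = (4 + 4*(-2)²) - 3 = (4 + 4*4) - 3 = (4 + 16) - 3 = 20 - 3 = 17)
q(s, Z) = 6 + s*Z² (q(s, Z) = s*Z² + 6 = 6 + s*Z²)
2*q(C(o(5), -5), -4) + 7 = 2*(6 + 17*(-4)²) + 7 = 2*(6 + 17*16) + 7 = 2*(6 + 272) + 7 = 2*278 + 7 = 556 + 7 = 563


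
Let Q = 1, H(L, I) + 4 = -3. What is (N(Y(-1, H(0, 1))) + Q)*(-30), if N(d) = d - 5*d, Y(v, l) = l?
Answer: -870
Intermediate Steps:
H(L, I) = -7 (H(L, I) = -4 - 3 = -7)
N(d) = -4*d
(N(Y(-1, H(0, 1))) + Q)*(-30) = (-4*(-7) + 1)*(-30) = (28 + 1)*(-30) = 29*(-30) = -870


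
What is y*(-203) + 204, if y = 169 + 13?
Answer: -36742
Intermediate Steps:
y = 182
y*(-203) + 204 = 182*(-203) + 204 = -36946 + 204 = -36742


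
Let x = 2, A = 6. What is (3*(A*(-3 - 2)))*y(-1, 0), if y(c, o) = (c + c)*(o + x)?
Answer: 360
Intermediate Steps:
y(c, o) = 2*c*(2 + o) (y(c, o) = (c + c)*(o + 2) = (2*c)*(2 + o) = 2*c*(2 + o))
(3*(A*(-3 - 2)))*y(-1, 0) = (3*(6*(-3 - 2)))*(2*(-1)*(2 + 0)) = (3*(6*(-5)))*(2*(-1)*2) = (3*(-30))*(-4) = -90*(-4) = 360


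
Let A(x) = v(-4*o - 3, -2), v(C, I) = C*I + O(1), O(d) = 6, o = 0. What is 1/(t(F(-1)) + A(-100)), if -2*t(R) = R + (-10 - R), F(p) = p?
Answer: 1/17 ≈ 0.058824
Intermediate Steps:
v(C, I) = 6 + C*I (v(C, I) = C*I + 6 = 6 + C*I)
t(R) = 5 (t(R) = -(R + (-10 - R))/2 = -1/2*(-10) = 5)
A(x) = 12 (A(x) = 6 + (-4*0 - 3)*(-2) = 6 + (0 - 3)*(-2) = 6 - 3*(-2) = 6 + 6 = 12)
1/(t(F(-1)) + A(-100)) = 1/(5 + 12) = 1/17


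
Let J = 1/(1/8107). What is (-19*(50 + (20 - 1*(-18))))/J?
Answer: -152/737 ≈ -0.20624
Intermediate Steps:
J = 8107 (J = 1/(1/8107) = 8107)
(-19*(50 + (20 - 1*(-18))))/J = -19*(50 + (20 - 1*(-18)))/8107 = -19*(50 + (20 + 18))*(1/8107) = -19*(50 + 38)*(1/8107) = -19*88*(1/8107) = -1672*1/8107 = -152/737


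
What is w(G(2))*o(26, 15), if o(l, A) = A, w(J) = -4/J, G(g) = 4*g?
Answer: -15/2 ≈ -7.5000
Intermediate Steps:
w(G(2))*o(26, 15) = -4/(4*2)*15 = -4/8*15 = -4*1/8*15 = -1/2*15 = -15/2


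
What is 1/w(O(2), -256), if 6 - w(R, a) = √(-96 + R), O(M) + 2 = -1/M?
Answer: 12/269 + I*√394/269 ≈ 0.04461 + 0.07379*I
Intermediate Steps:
O(M) = -2 - 1/M
w(R, a) = 6 - √(-96 + R)
1/w(O(2), -256) = 1/(6 - √(-96 + (-2 - 1/2))) = 1/(6 - √(-96 + (-2 - 1*½))) = 1/(6 - √(-96 + (-2 - ½))) = 1/(6 - √(-96 - 5/2)) = 1/(6 - √(-197/2)) = 1/(6 - I*√394/2)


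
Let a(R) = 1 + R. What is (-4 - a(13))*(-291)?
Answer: 5238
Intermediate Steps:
(-4 - a(13))*(-291) = (-4 - (1 + 13))*(-291) = (-4 - 1*14)*(-291) = (-4 - 14)*(-291) = -18*(-291) = 5238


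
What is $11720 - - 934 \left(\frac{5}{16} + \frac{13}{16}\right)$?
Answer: $\frac{51083}{4} \approx 12771.0$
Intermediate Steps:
$11720 - - 934 \left(\frac{5}{16} + \frac{13}{16}\right) = 11720 - \left(-934\right) \frac{9}{8} = 11720 - - \frac{4203}{4} = 11720 + \frac{4203}{4} = \frac{51083}{4}$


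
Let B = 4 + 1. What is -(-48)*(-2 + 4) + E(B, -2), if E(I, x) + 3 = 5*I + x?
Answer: 116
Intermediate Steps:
B = 5
E(I, x) = -3 + x + 5*I (E(I, x) = -3 + (5*I + x) = -3 + (x + 5*I) = -3 + x + 5*I)
-(-48)*(-2 + 4) + E(B, -2) = -(-48)*(-2 + 4) + (-3 - 2 + 5*5) = -(-48)*2 + (-3 - 2 + 25) = -48*(-2) + 20 = 96 + 20 = 116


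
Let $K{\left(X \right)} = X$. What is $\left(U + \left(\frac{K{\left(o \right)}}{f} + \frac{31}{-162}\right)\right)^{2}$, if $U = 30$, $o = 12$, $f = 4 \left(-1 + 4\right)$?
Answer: $\frac{24910081}{26244} \approx 949.17$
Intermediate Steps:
$f = 12$ ($f = 4 \cdot 3 = 12$)
$\left(U + \left(\frac{K{\left(o \right)}}{f} + \frac{31}{-162}\right)\right)^{2} = \left(30 + \left(\frac{12}{12} + \frac{31}{-162}\right)\right)^{2} = \left(30 + \left(12 \cdot \frac{1}{12} + 31 \left(- \frac{1}{162}\right)\right)\right)^{2} = \left(30 + \left(1 - \frac{31}{162}\right)\right)^{2} = \left(30 + \frac{131}{162}\right)^{2} = \left(\frac{4991}{162}\right)^{2} = \frac{24910081}{26244}$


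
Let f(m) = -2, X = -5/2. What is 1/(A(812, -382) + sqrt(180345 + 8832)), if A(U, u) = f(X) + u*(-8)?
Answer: 1018/3045913 - sqrt(189177)/9137739 ≈ 0.00028662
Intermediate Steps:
X = -5/2 (X = -5*1/2 = -5/2 ≈ -2.5000)
A(U, u) = -2 - 8*u (A(U, u) = -2 + u*(-8) = -2 - 8*u)
1/(A(812, -382) + sqrt(180345 + 8832)) = 1/((-2 - 8*(-382)) + sqrt(180345 + 8832)) = 1/((-2 + 3056) + sqrt(189177)) = 1/(3054 + sqrt(189177))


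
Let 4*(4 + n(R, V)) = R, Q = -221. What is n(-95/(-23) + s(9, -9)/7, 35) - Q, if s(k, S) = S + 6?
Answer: 35086/161 ≈ 217.93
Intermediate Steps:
s(k, S) = 6 + S
n(R, V) = -4 + R/4
n(-95/(-23) + s(9, -9)/7, 35) - Q = (-4 + (-95/(-23) + (6 - 9)/7)/4) - 1*(-221) = (-4 + (-95*(-1/23) - 3*⅐)/4) + 221 = (-4 + (95/23 - 3/7)/4) + 221 = (-4 + (¼)*(596/161)) + 221 = (-4 + 149/161) + 221 = -495/161 + 221 = 35086/161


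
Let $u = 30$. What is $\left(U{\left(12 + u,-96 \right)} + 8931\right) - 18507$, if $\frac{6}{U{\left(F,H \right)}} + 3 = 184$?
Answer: $- \frac{1733250}{181} \approx -9576.0$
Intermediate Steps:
$U{\left(F,H \right)} = \frac{6}{181}$ ($U{\left(F,H \right)} = \frac{6}{-3 + 184} = \frac{6}{181}$)
$\left(U{\left(12 + u,-96 \right)} + 8931\right) - 18507 = \left(\frac{6}{181} + 8931\right) - 18507 = \frac{1616517}{181} - 18507 = - \frac{1733250}{181}$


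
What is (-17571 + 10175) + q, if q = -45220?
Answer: -52616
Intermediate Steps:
(-17571 + 10175) + q = (-17571 + 10175) - 45220 = -7396 - 45220 = -52616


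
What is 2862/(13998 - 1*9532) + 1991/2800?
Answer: 1207529/893200 ≈ 1.3519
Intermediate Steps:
2862/(13998 - 1*9532) + 1991/2800 = 2862/(13998 - 9532) + 1991*(1/2800) = 2862/4466 + 1991/2800 = 2862*(1/4466) + 1991/2800 = 1431/2233 + 1991/2800 = 1207529/893200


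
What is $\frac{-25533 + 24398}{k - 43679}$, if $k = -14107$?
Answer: $\frac{1135}{57786} \approx 0.019641$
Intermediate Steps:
$\frac{-25533 + 24398}{k - 43679} = \frac{-25533 + 24398}{-14107 - 43679} = - \frac{1135}{-57786} = \left(-1135\right) \left(- \frac{1}{57786}\right) = \frac{1135}{57786}$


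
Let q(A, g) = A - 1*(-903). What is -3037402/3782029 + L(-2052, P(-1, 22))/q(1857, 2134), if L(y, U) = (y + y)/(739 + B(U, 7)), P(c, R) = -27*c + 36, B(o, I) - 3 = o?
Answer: -281834217109/350121334675 ≈ -0.80496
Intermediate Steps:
B(o, I) = 3 + o
q(A, g) = 903 + A (q(A, g) = A + 903 = 903 + A)
P(c, R) = 36 - 27*c
L(y, U) = 2*y/(742 + U) (L(y, U) = (y + y)/(739 + (3 + U)) = (2*y)/(742 + U) = 2*y/(742 + U))
-3037402/3782029 + L(-2052, P(-1, 22))/q(1857, 2134) = -3037402/3782029 + (2*(-2052)/(742 + (36 - 27*(-1))))/(903 + 1857) = -3037402*1/3782029 + (2*(-2052)/(742 + (36 + 27)))/2760 = -3037402/3782029 + (2*(-2052)/(742 + 63))*(1/2760) = -3037402/3782029 + (2*(-2052)/805)*(1/2760) = -3037402/3782029 + (2*(-2052)*(1/805))*(1/2760) = -3037402/3782029 - 4104/805*1/2760 = -3037402/3782029 - 171/92575 = -281834217109/350121334675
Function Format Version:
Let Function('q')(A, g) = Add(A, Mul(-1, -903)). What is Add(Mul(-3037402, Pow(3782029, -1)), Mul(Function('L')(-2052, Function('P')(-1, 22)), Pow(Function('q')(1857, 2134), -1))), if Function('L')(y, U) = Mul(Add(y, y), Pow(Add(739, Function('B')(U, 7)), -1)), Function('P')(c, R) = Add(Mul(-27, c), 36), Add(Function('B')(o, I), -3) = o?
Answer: Rational(-281834217109, 350121334675) ≈ -0.80496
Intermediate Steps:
Function('B')(o, I) = Add(3, o)
Function('q')(A, g) = Add(903, A) (Function('q')(A, g) = Add(A, 903) = Add(903, A))
Function('P')(c, R) = Add(36, Mul(-27, c))
Function('L')(y, U) = Mul(2, y, Pow(Add(742, U), -1)) (Function('L')(y, U) = Mul(Add(y, y), Pow(Add(739, Add(3, U)), -1)) = Mul(Mul(2, y), Pow(Add(742, U), -1)) = Mul(2, y, Pow(Add(742, U), -1)))
Add(Mul(-3037402, Pow(3782029, -1)), Mul(Function('L')(-2052, Function('P')(-1, 22)), Pow(Function('q')(1857, 2134), -1))) = Add(Mul(-3037402, Pow(3782029, -1)), Mul(Mul(2, -2052, Pow(Add(742, Add(36, Mul(-27, -1))), -1)), Pow(Add(903, 1857), -1))) = Add(Mul(-3037402, Rational(1, 3782029)), Mul(Mul(2, -2052, Pow(Add(742, Add(36, 27)), -1)), Pow(2760, -1))) = Add(Rational(-3037402, 3782029), Mul(Mul(2, -2052, Pow(Add(742, 63), -1)), Rational(1, 2760))) = Add(Rational(-3037402, 3782029), Mul(Mul(2, -2052, Pow(805, -1)), Rational(1, 2760))) = Add(Rational(-3037402, 3782029), Mul(Mul(2, -2052, Rational(1, 805)), Rational(1, 2760))) = Add(Rational(-3037402, 3782029), Mul(Rational(-4104, 805), Rational(1, 2760))) = Add(Rational(-3037402, 3782029), Rational(-171, 92575)) = Rational(-281834217109, 350121334675)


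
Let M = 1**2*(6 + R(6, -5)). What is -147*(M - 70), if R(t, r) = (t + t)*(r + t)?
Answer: 7644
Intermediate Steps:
R(t, r) = 2*t*(r + t) (R(t, r) = (2*t)*(r + t) = 2*t*(r + t))
M = 18 (M = 1**2*(6 + 2*6*(-5 + 6)) = 1*(6 + 2*6*1) = 1*(6 + 12) = 1*18 = 18)
-147*(M - 70) = -147*(18 - 70) = -147*(-52) = 7644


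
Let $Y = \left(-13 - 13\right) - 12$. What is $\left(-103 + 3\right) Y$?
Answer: $3800$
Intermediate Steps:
$Y = -38$ ($Y = -26 - 12 = -38$)
$\left(-103 + 3\right) Y = \left(-103 + 3\right) \left(-38\right) = \left(-100\right) \left(-38\right) = 3800$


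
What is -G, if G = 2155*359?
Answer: -773645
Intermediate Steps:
G = 773645
-G = -1*773645 = -773645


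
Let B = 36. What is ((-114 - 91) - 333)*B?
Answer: -19368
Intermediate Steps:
((-114 - 91) - 333)*B = ((-114 - 91) - 333)*36 = (-205 - 333)*36 = -538*36 = -19368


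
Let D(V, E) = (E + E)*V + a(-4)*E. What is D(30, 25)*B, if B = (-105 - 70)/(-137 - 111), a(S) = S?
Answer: 30625/31 ≈ 987.90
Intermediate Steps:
D(V, E) = -4*E + 2*E*V (D(V, E) = (E + E)*V - 4*E = (2*E)*V - 4*E = 2*E*V - 4*E = -4*E + 2*E*V)
B = 175/248 (B = -175/(-248) = -175*(-1/248) = 175/248 ≈ 0.70565)
D(30, 25)*B = (2*25*(-2 + 30))*(175/248) = (2*25*28)*(175/248) = 1400*(175/248) = 30625/31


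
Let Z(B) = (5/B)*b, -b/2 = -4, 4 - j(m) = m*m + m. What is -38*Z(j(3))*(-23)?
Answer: -4370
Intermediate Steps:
j(m) = 4 - m - m² (j(m) = 4 - (m*m + m) = 4 - (m² + m) = 4 - (m + m²) = 4 + (-m - m²) = 4 - m - m²)
b = 8 (b = -2*(-4) = 8)
Z(B) = 40/B (Z(B) = (5/B)*8 = 40/B)
-38*Z(j(3))*(-23) = -1520/(4 - 1*3 - 1*3²)*(-23) = -1520/(4 - 3 - 1*9)*(-23) = -1520/(4 - 3 - 9)*(-23) = -1520/(-8)*(-23) = -1520*(-1)/8*(-23) = -38*(-5)*(-23) = 190*(-23) = -4370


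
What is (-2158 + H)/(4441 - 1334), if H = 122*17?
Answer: -84/3107 ≈ -0.027036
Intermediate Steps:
H = 2074
(-2158 + H)/(4441 - 1334) = (-2158 + 2074)/(4441 - 1334) = -84/3107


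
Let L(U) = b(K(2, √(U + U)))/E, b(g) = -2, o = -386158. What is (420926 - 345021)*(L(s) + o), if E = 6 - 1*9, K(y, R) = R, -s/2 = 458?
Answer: -87933817160/3 ≈ -2.9311e+10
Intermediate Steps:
s = -916 (s = -2*458 = -916)
E = -3 (E = 6 - 9 = -3)
L(U) = ⅔ (L(U) = -2/(-3) = -2*(-⅓) = ⅔)
(420926 - 345021)*(L(s) + o) = (420926 - 345021)*(⅔ - 386158) = 75905*(-1158472/3) = -87933817160/3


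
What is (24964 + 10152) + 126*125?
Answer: 50866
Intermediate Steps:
(24964 + 10152) + 126*125 = 35116 + 15750 = 50866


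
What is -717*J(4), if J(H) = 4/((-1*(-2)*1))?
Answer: -1434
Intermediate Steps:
J(H) = 2 (J(H) = 4/((2*1)) = 4/2 = 4*(1/2) = 2)
-717*J(4) = -717*2 = -1434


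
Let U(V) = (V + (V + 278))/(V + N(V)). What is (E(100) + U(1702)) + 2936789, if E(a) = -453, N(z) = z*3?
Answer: 9995289585/3404 ≈ 2.9363e+6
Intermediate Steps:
N(z) = 3*z
U(V) = (278 + 2*V)/(4*V) (U(V) = (V + (V + 278))/(V + 3*V) = (V + (278 + V))/((4*V)) = (278 + 2*V)*(1/(4*V)) = (278 + 2*V)/(4*V))
(E(100) + U(1702)) + 2936789 = (-453 + (1/2)*(139 + 1702)/1702) + 2936789 = (-453 + (1/2)*(1/1702)*1841) + 2936789 = (-453 + 1841/3404) + 2936789 = -1540171/3404 + 2936789 = 9995289585/3404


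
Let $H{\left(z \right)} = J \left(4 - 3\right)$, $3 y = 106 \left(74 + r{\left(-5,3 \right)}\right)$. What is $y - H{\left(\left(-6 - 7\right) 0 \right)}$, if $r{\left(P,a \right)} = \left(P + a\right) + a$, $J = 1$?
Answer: $2649$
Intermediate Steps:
$r{\left(P,a \right)} = P + 2 a$
$y = 2650$ ($y = \frac{106 \left(74 + \left(-5 + 2 \cdot 3\right)\right)}{3} = \frac{106 \left(74 + \left(-5 + 6\right)\right)}{3} = \frac{106 \left(74 + 1\right)}{3} = \frac{106 \cdot 75}{3} = \frac{1}{3} \cdot 7950 = 2650$)
$H{\left(z \right)} = 1$ ($H{\left(z \right)} = 1 \left(4 - 3\right) = 1 \cdot 1 = 1$)
$y - H{\left(\left(-6 - 7\right) 0 \right)} = 2650 - 1 = 2649$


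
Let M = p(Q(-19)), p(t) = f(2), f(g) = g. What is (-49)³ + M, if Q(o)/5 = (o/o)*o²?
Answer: -117647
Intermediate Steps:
Q(o) = 5*o² (Q(o) = 5*((o/o)*o²) = 5*(1*o²) = 5*o²)
p(t) = 2
M = 2
(-49)³ + M = (-49)³ + 2 = -117649 + 2 = -117647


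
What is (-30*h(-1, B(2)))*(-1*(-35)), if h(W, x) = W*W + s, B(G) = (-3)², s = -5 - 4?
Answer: 8400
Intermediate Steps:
s = -9
B(G) = 9
h(W, x) = -9 + W² (h(W, x) = W*W - 9 = W² - 9 = -9 + W²)
(-30*h(-1, B(2)))*(-1*(-35)) = (-30*(-9 + (-1)²))*(-1*(-35)) = -30*(-9 + 1)*35 = -30*(-8)*35 = 240*35 = 8400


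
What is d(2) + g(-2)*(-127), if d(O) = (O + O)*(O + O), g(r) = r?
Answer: 270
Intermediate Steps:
d(O) = 4*O² (d(O) = (2*O)*(2*O) = 4*O²)
d(2) + g(-2)*(-127) = 4*2² - 2*(-127) = 4*4 + 254 = 16 + 254 = 270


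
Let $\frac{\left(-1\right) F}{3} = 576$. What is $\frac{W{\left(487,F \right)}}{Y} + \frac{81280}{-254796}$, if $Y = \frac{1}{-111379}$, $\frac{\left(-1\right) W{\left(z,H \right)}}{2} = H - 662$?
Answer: $- \frac{33912813822700}{63699} \approx -5.3239 \cdot 10^{8}$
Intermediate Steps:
$F = -1728$ ($F = \left(-3\right) 576 = -1728$)
$W{\left(z,H \right)} = 1324 - 2 H$ ($W{\left(z,H \right)} = - 2 \left(H - 662\right) = - 2 \left(-662 + H\right) = 1324 - 2 H$)
$Y = - \frac{1}{111379} \approx -8.9784 \cdot 10^{-6}$
$\frac{W{\left(487,F \right)}}{Y} + \frac{81280}{-254796} = \frac{1324 - -3456}{- \frac{1}{111379}} + \frac{81280}{-254796} = \left(1324 + 3456\right) \left(-111379\right) + 81280 \left(- \frac{1}{254796}\right) = 4780 \left(-111379\right) - \frac{20320}{63699} = -532391620 - \frac{20320}{63699} = - \frac{33912813822700}{63699}$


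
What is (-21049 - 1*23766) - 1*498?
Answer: -45313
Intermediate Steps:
(-21049 - 1*23766) - 1*498 = (-21049 - 23766) - 498 = -44815 - 498 = -45313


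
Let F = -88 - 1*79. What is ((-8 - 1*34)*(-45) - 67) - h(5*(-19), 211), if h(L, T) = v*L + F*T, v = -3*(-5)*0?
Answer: 37060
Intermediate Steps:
v = 0 (v = 15*0 = 0)
F = -167 (F = -88 - 79 = -167)
h(L, T) = -167*T (h(L, T) = 0*L - 167*T = 0 - 167*T = -167*T)
((-8 - 1*34)*(-45) - 67) - h(5*(-19), 211) = ((-8 - 1*34)*(-45) - 67) - (-167)*211 = ((-8 - 34)*(-45) - 67) - 1*(-35237) = (-42*(-45) - 67) + 35237 = (1890 - 67) + 35237 = 1823 + 35237 = 37060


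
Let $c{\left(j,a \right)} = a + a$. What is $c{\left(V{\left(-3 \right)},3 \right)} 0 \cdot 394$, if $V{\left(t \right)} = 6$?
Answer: $0$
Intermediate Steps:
$c{\left(j,a \right)} = 2 a$
$c{\left(V{\left(-3 \right)},3 \right)} 0 \cdot 394 = 2 \cdot 3 \cdot 0 \cdot 394 = 6 \cdot 0 = 0$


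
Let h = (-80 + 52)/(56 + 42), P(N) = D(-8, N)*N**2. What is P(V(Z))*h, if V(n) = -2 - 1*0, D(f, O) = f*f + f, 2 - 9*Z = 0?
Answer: -64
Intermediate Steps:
Z = 2/9 (Z = 2/9 - 1/9*0 = 2/9 + 0 = 2/9 ≈ 0.22222)
D(f, O) = f + f**2 (D(f, O) = f**2 + f = f + f**2)
V(n) = -2 (V(n) = -2 + 0 = -2)
P(N) = 56*N**2 (P(N) = (-8*(1 - 8))*N**2 = (-8*(-7))*N**2 = 56*N**2)
h = -2/7 (h = -28/98 = -28*1/98 = -2/7 ≈ -0.28571)
P(V(Z))*h = (56*(-2)**2)*(-2/7) = (56*4)*(-2/7) = 224*(-2/7) = -64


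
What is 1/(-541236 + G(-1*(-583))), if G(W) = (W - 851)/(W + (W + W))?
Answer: -1749/946622032 ≈ -1.8476e-6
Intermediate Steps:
G(W) = (-851 + W)/(3*W) (G(W) = (-851 + W)/(W + 2*W) = (-851 + W)/((3*W)) = (-851 + W)*(1/(3*W)) = (-851 + W)/(3*W))
1/(-541236 + G(-1*(-583))) = 1/(-541236 + (-851 - 1*(-583))/(3*((-1*(-583))))) = 1/(-541236 + (⅓)*(-851 + 583)/583) = 1/(-541236 + (⅓)*(1/583)*(-268)) = 1/(-541236 - 268/1749) = 1/(-946622032/1749) = -1749/946622032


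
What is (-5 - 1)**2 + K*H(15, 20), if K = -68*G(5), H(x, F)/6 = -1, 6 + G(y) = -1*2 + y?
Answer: -1188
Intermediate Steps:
G(y) = -8 + y (G(y) = -6 + (-1*2 + y) = -6 + (-2 + y) = -8 + y)
H(x, F) = -6 (H(x, F) = 6*(-1) = -6)
K = 204 (K = -68*(-8 + 5) = -68*(-3) = 204)
(-5 - 1)**2 + K*H(15, 20) = (-5 - 1)**2 + 204*(-6) = (-6)**2 - 1224 = 36 - 1224 = -1188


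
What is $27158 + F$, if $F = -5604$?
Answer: $21554$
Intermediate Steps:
$27158 + F = 27158 - 5604 = 21554$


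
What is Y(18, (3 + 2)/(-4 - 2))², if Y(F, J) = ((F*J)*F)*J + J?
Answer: 1809025/36 ≈ 50251.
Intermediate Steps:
Y(F, J) = J + F²*J² (Y(F, J) = (J*F²)*J + J = F²*J² + J = J + F²*J²)
Y(18, (3 + 2)/(-4 - 2))² = (((3 + 2)/(-4 - 2))*(1 + ((3 + 2)/(-4 - 2))*18²))² = ((5/(-6))*(1 + (5/(-6))*324))² = ((5*(-⅙))*(1 + (5*(-⅙))*324))² = (-5*(1 - ⅚*324)/6)² = (-5*(1 - 270)/6)² = (-⅚*(-269))² = (1345/6)² = 1809025/36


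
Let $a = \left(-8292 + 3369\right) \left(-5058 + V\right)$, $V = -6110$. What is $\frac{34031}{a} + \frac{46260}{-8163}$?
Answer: $- \frac{282566662843}{49866918048} \approx -5.6664$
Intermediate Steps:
$a = 54980064$ ($a = \left(-8292 + 3369\right) \left(-5058 - 6110\right) = \left(-4923\right) \left(-11168\right) = 54980064$)
$\frac{34031}{a} + \frac{46260}{-8163} = \frac{34031}{54980064} + \frac{46260}{-8163} = 34031 \cdot \frac{1}{54980064} + 46260 \left(- \frac{1}{8163}\right) = \frac{34031}{54980064} - \frac{5140}{907} = - \frac{282566662843}{49866918048}$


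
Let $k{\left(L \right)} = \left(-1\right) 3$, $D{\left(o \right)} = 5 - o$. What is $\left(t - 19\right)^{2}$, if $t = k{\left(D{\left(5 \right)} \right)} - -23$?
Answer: $1$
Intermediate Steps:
$k{\left(L \right)} = -3$
$t = 20$ ($t = -3 - -23 = -3 + 23 = 20$)
$\left(t - 19\right)^{2} = \left(20 - 19\right)^{2} = 1^{2} = 1$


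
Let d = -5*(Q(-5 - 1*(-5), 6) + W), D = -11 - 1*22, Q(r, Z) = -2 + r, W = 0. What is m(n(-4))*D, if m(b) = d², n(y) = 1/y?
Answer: -3300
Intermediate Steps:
D = -33 (D = -11 - 22 = -33)
d = 10 (d = -5*((-2 + (-5 - 1*(-5))) + 0) = -5*((-2 + (-5 + 5)) + 0) = -5*((-2 + 0) + 0) = -5*(-2 + 0) = -5*(-2) = 10)
m(b) = 100 (m(b) = 10² = 100)
m(n(-4))*D = 100*(-33) = -3300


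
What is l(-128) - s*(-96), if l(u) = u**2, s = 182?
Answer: 33856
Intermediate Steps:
l(-128) - s*(-96) = (-128)**2 - 182*(-96) = 16384 - 1*(-17472) = 16384 + 17472 = 33856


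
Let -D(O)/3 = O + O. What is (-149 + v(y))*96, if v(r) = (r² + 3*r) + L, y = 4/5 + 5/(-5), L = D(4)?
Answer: -416544/25 ≈ -16662.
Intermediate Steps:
D(O) = -6*O (D(O) = -3*(O + O) = -6*O)
L = -24 (L = -6*4 = -24)
y = -⅕ (y = 4*(⅕) + 5*(-⅕) = ⅘ - 1 = -⅕ ≈ -0.20000)
v(r) = -24 + r² + 3*r (v(r) = (r² + 3*r) - 24 = -24 + r² + 3*r)
(-149 + v(y))*96 = (-149 + (-24 + (-⅕)² + 3*(-⅕)))*96 = (-149 + (-24 + 1/25 - ⅗))*96 = (-149 - 614/25)*96 = -4339/25*96 = -416544/25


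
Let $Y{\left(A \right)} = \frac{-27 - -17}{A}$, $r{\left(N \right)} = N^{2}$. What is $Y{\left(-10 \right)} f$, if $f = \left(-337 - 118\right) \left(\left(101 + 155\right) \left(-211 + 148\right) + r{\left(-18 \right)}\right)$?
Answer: $7190820$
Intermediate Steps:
$Y{\left(A \right)} = - \frac{10}{A}$ ($Y{\left(A \right)} = \frac{-27 + 17}{A} = - \frac{10}{A}$)
$f = 7190820$ ($f = \left(-337 - 118\right) \left(\left(101 + 155\right) \left(-211 + 148\right) + \left(-18\right)^{2}\right) = - 455 \left(256 \left(-63\right) + 324\right) = - 455 \left(-16128 + 324\right) = \left(-455\right) \left(-15804\right) = 7190820$)
$Y{\left(-10 \right)} f = - \frac{10}{-10} \cdot 7190820 = \left(-10\right) \left(- \frac{1}{10}\right) 7190820 = 1 \cdot 7190820 = 7190820$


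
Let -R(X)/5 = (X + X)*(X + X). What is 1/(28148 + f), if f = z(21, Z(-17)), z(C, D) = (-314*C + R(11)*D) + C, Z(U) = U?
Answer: 1/62715 ≈ 1.5945e-5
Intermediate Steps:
R(X) = -20*X² (R(X) = -5*(X + X)*(X + X) = -5*2*X*2*X = -20*X²)
z(C, D) = -2420*D - 313*C (z(C, D) = (-314*C + (-20*11²)*D) + C = (-314*C + (-20*121)*D) + C = (-314*C - 2420*D) + C = (-2420*D - 314*C) + C = -2420*D - 313*C)
f = 34567 (f = -2420*(-17) - 313*21 = 41140 - 6573 = 34567)
1/(28148 + f) = 1/(28148 + 34567) = 1/62715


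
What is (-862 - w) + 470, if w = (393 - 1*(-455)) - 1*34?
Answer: -1206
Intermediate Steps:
w = 814 (w = (393 + 455) - 34 = 848 - 34 = 814)
(-862 - w) + 470 = (-862 - 1*814) + 470 = (-862 - 814) + 470 = -1676 + 470 = -1206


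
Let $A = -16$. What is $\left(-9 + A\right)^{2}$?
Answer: $625$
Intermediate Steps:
$\left(-9 + A\right)^{2} = \left(-9 - 16\right)^{2} = \left(-25\right)^{2} = 625$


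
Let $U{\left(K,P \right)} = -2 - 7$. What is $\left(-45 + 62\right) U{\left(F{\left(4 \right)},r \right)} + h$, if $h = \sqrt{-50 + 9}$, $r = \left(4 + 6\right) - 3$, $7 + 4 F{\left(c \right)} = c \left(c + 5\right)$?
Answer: $-153 + i \sqrt{41} \approx -153.0 + 6.4031 i$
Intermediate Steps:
$F{\left(c \right)} = - \frac{7}{4} + \frac{c \left(5 + c\right)}{4}$ ($F{\left(c \right)} = - \frac{7}{4} + \frac{c \left(c + 5\right)}{4} = - \frac{7}{4} + \frac{c \left(5 + c\right)}{4}$)
$r = 7$ ($r = 10 - 3 = 7$)
$U{\left(K,P \right)} = -9$ ($U{\left(K,P \right)} = -2 - 7 = -9$)
$h = i \sqrt{41}$ ($h = \sqrt{-41} = i \sqrt{41} \approx 6.4031 i$)
$\left(-45 + 62\right) U{\left(F{\left(4 \right)},r \right)} + h = \left(-45 + 62\right) \left(-9\right) + i \sqrt{41} = 17 \left(-9\right) + i \sqrt{41} = -153 + i \sqrt{41}$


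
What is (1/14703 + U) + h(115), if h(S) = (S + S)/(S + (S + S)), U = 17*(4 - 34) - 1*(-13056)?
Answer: 184473641/14703 ≈ 12547.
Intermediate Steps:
U = 12546 (U = 17*(-30) + 13056 = -510 + 13056 = 12546)
h(S) = ⅔ (h(S) = (2*S)/(S + 2*S) = (2*S)/((3*S)) = (2*S)*(1/(3*S)) = ⅔)
(1/14703 + U) + h(115) = (1/14703 + 12546) + ⅔ = 184463839/14703 + ⅔ = 184473641/14703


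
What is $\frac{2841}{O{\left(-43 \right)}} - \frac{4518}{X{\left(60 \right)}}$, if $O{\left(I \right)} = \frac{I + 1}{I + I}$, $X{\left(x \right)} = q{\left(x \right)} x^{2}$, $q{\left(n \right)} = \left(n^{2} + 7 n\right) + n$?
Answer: $\frac{33228334243}{5712000} \approx 5817.3$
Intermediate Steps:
$q{\left(n \right)} = n^{2} + 8 n$
$X{\left(x \right)} = x^{3} \left(8 + x\right)$ ($X{\left(x \right)} = x \left(8 + x\right) x^{2} = x^{3} \left(8 + x\right)$)
$O{\left(I \right)} = \frac{1 + I}{2 I}$
$\frac{2841}{O{\left(-43 \right)}} - \frac{4518}{X{\left(60 \right)}} = \frac{2841}{\frac{1}{2} \frac{1}{-43} \left(1 - 43\right)} - \frac{4518}{60^{3} \left(8 + 60\right)} = \frac{2841}{\frac{1}{2} \left(- \frac{1}{43}\right) \left(-42\right)} - \frac{4518}{216000 \cdot 68} = \frac{2841}{\frac{21}{43}} - \frac{4518}{14688000} = 2841 \cdot \frac{43}{21} - \frac{251}{816000} = \frac{40721}{7} - \frac{251}{816000} = \frac{33228334243}{5712000}$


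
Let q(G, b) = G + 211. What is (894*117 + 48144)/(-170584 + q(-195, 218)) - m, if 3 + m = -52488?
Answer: 1492188691/28428 ≈ 52490.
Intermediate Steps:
q(G, b) = 211 + G
m = -52491 (m = -3 - 52488 = -52491)
(894*117 + 48144)/(-170584 + q(-195, 218)) - m = (894*117 + 48144)/(-170584 + (211 - 195)) - 1*(-52491) = (104598 + 48144)/(-170584 + 16) + 52491 = 152742/(-170568) + 52491 = 152742*(-1/170568) + 52491 = -25457/28428 + 52491 = 1492188691/28428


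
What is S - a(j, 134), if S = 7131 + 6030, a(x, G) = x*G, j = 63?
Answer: 4719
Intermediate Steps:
a(x, G) = G*x
S = 13161
S - a(j, 134) = 13161 - 134*63 = 13161 - 1*8442 = 13161 - 8442 = 4719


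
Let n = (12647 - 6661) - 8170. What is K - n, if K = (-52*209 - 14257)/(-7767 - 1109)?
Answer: 19410309/8876 ≈ 2186.8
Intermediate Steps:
n = -2184 (n = 5986 - 8170 = -2184)
K = 25125/8876 (K = (-10868 - 14257)/(-8876) = -25125*(-1/8876) = 25125/8876 ≈ 2.8307)
K - n = 25125/8876 - 1*(-2184) = 25125/8876 + 2184 = 19410309/8876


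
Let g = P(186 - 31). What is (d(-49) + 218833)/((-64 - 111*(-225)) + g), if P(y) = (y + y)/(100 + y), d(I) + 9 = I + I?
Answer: 11155026/1270523 ≈ 8.7799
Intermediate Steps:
d(I) = -9 + 2*I (d(I) = -9 + (I + I) = -9 + 2*I)
P(y) = 2*y/(100 + y) (P(y) = (2*y)/(100 + y) = 2*y/(100 + y))
g = 62/51 (g = 2*(186 - 31)/(100 + (186 - 31)) = 2*155/(100 + 155) = 2*155/255 = 2*155*(1/255) = 62/51 ≈ 1.2157)
(d(-49) + 218833)/((-64 - 111*(-225)) + g) = ((-9 + 2*(-49)) + 218833)/((-64 - 111*(-225)) + 62/51) = ((-9 - 98) + 218833)/((-64 + 24975) + 62/51) = (-107 + 218833)/(24911 + 62/51) = 218726/(1270523/51) = 218726*(51/1270523) = 11155026/1270523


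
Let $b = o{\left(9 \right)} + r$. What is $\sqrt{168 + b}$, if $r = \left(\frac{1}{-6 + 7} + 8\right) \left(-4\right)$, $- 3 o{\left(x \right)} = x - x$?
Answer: $2 \sqrt{33} \approx 11.489$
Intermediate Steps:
$o{\left(x \right)} = 0$ ($o{\left(x \right)} = - \frac{x - x}{3} = \left(- \frac{1}{3}\right) 0 = 0$)
$r = -36$ ($r = \left(1^{-1} + 8\right) \left(-4\right) = \left(1 + 8\right) \left(-4\right) = 9 \left(-4\right) = -36$)
$b = -36$ ($b = 0 - 36 = -36$)
$\sqrt{168 + b} = \sqrt{168 - 36} = \sqrt{132} = 2 \sqrt{33}$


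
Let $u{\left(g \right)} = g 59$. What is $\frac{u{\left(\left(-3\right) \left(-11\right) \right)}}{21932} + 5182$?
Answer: $\frac{113653571}{21932} \approx 5182.1$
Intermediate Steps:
$u{\left(g \right)} = 59 g$
$\frac{u{\left(\left(-3\right) \left(-11\right) \right)}}{21932} + 5182 = \frac{59 \left(\left(-3\right) \left(-11\right)\right)}{21932} + 5182 = 59 \cdot 33 \cdot \frac{1}{21932} + 5182 = 1947 \cdot \frac{1}{21932} + 5182 = \frac{1947}{21932} + 5182 = \frac{113653571}{21932}$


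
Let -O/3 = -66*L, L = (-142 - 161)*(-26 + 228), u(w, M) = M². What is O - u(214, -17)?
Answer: -12119077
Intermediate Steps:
L = -61206 (L = -303*202 = -61206)
O = -12118788 (O = -(-198)*(-61206) = -3*4039596 = -12118788)
O - u(214, -17) = -12118788 - 1*(-17)² = -12118788 - 1*289 = -12118788 - 289 = -12119077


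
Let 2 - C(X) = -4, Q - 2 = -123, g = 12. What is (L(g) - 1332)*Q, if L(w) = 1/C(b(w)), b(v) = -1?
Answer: 966911/6 ≈ 1.6115e+5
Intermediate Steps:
Q = -121 (Q = 2 - 123 = -121)
C(X) = 6 (C(X) = 2 - 1*(-4) = 2 + 4 = 6)
L(w) = 1/6
(L(g) - 1332)*Q = (1/6 - 1332)*(-121) = -7991/6*(-121) = 966911/6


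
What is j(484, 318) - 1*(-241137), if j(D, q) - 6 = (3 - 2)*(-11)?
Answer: 241132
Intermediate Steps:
j(D, q) = -5 (j(D, q) = 6 + (3 - 2)*(-11) = 6 + 1*(-11) = 6 - 11 = -5)
j(484, 318) - 1*(-241137) = -5 - 1*(-241137) = -5 + 241137 = 241132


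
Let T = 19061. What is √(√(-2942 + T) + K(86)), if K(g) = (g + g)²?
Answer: √(29584 + 9*√199) ≈ 172.37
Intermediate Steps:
K(g) = 4*g² (K(g) = (2*g)² = 4*g²)
√(√(-2942 + T) + K(86)) = √(√(-2942 + 19061) + 4*86²) = √(√16119 + 4*7396) = √(9*√199 + 29584) = √(29584 + 9*√199)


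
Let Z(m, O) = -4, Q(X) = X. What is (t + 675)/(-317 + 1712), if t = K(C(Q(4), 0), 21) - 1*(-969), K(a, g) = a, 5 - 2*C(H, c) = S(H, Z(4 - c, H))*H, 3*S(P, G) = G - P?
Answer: 9911/8370 ≈ 1.1841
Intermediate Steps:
S(P, G) = -P/3 + G/3 (S(P, G) = (G - P)/3 = -P/3 + G/3)
C(H, c) = 5/2 - H*(-4/3 - H/3)/2 (C(H, c) = 5/2 - (-H/3 + (1/3)*(-4))*H/2 = 5/2 - (-H/3 - 4/3)*H/2 = 5/2 - (-4/3 - H/3)*H/2 = 5/2 - H*(-4/3 - H/3)/2)
t = 5861/6 (t = (5/2 + (1/6)*4*(4 + 4)) - 1*(-969) = (5/2 + (1/6)*4*8) + 969 = (5/2 + 16/3) + 969 = 47/6 + 969 = 5861/6 ≈ 976.83)
(t + 675)/(-317 + 1712) = (5861/6 + 675)/(-317 + 1712) = (9911/6)/1395 = (9911/6)*(1/1395) = 9911/8370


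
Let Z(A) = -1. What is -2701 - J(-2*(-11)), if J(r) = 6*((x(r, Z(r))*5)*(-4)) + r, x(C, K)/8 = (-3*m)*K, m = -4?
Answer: -14243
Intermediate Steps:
x(C, K) = 96*K (x(C, K) = 8*((-3*(-4))*K) = 8*(12*K) = 96*K)
J(r) = 11520 + r (J(r) = 6*(((96*(-1))*5)*(-4)) + r = 6*(-96*5*(-4)) + r = 6*(-480*(-4)) + r = 6*1920 + r = 11520 + r)
-2701 - J(-2*(-11)) = -2701 - (11520 - 2*(-11)) = -2701 - (11520 - 1*(-22)) = -2701 - (11520 + 22) = -2701 - 1*11542 = -2701 - 11542 = -14243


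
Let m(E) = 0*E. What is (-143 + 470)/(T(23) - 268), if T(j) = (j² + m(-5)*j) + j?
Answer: 327/284 ≈ 1.1514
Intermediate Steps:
m(E) = 0
T(j) = j + j² (T(j) = (j² + 0*j) + j = (j² + 0) + j = j² + j = j + j²)
(-143 + 470)/(T(23) - 268) = (-143 + 470)/(23*(1 + 23) - 268) = 327/(23*24 - 268) = 327/(552 - 268) = 327/284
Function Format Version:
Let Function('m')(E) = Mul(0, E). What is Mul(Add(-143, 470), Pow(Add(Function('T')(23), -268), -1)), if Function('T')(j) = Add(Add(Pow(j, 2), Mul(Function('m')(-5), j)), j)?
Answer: Rational(327, 284) ≈ 1.1514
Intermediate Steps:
Function('m')(E) = 0
Function('T')(j) = Add(j, Pow(j, 2)) (Function('T')(j) = Add(Add(Pow(j, 2), Mul(0, j)), j) = Add(Add(Pow(j, 2), 0), j) = Add(Pow(j, 2), j) = Add(j, Pow(j, 2)))
Mul(Add(-143, 470), Pow(Add(Function('T')(23), -268), -1)) = Mul(Add(-143, 470), Pow(Add(Mul(23, Add(1, 23)), -268), -1)) = Mul(327, Pow(Add(Mul(23, 24), -268), -1)) = Mul(327, Pow(Add(552, -268), -1)) = Mul(327, Pow(284, -1)) = Mul(327, Rational(1, 284)) = Rational(327, 284)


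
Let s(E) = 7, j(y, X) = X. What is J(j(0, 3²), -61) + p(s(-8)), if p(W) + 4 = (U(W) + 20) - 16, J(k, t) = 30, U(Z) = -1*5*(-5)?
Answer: 55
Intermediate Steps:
U(Z) = 25 (U(Z) = -5*(-5) = 25)
p(W) = 25 (p(W) = -4 + ((25 + 20) - 16) = -4 + (45 - 16) = -4 + 29 = 25)
J(j(0, 3²), -61) + p(s(-8)) = 30 + 25 = 55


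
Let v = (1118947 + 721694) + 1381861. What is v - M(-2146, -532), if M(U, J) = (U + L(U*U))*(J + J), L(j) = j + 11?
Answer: 4901007086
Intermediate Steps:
L(j) = 11 + j
M(U, J) = 2*J*(11 + U + U**2) (M(U, J) = (U + (11 + U*U))*(J + J) = (U + (11 + U**2))*(2*J) = (11 + U + U**2)*(2*J) = 2*J*(11 + U + U**2))
v = 3222502 (v = 1840641 + 1381861 = 3222502)
v - M(-2146, -532) = 3222502 - 2*(-532)*(11 - 2146 + (-2146)**2) = 3222502 - 2*(-532)*(11 - 2146 + 4605316) = 3222502 - 2*(-532)*4603181 = 3222502 - 1*(-4897784584) = 3222502 + 4897784584 = 4901007086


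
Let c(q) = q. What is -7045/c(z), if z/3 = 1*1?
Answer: -7045/3 ≈ -2348.3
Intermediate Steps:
z = 3 (z = 3*(1*1) = 3*1 = 3)
-7045/c(z) = -7045/3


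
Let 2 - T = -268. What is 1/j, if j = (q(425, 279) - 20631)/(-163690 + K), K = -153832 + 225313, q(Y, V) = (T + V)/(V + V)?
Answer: 5716958/1279061 ≈ 4.4697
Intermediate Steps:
T = 270 (T = 2 - 1*(-268) = 2 + 268 = 270)
q(Y, V) = (270 + V)/(2*V) (q(Y, V) = (270 + V)/(V + V) = (270 + V)/((2*V)) = (270 + V)*(1/(2*V)) = (270 + V)/(2*V))
K = 71481
j = 1279061/5716958 (j = ((½)*(270 + 279)/279 - 20631)/(-163690 + 71481) = ((½)*(1/279)*549 - 20631)/(-92209) = (61/62 - 20631)*(-1/92209) = -1279061/62*(-1/92209) = 1279061/5716958 ≈ 0.22373)
1/j = 1/(1279061/5716958) = 5716958/1279061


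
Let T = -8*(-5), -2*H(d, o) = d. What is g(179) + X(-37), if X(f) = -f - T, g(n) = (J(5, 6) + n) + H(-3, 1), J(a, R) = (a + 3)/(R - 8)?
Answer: 347/2 ≈ 173.50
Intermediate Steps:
H(d, o) = -d/2
T = 40
J(a, R) = (3 + a)/(-8 + R)
g(n) = -5/2 + n (g(n) = ((3 + 5)/(-8 + 6) + n) - ½*(-3) = (8/(-2) + n) + 3/2 = (-½*8 + n) + 3/2 = (-4 + n) + 3/2 = -5/2 + n)
X(f) = -40 - f (X(f) = -f - 1*40 = -f - 40 = -40 - f)
g(179) + X(-37) = (-5/2 + 179) + (-40 - 1*(-37)) = 353/2 + (-40 + 37) = 353/2 - 3 = 347/2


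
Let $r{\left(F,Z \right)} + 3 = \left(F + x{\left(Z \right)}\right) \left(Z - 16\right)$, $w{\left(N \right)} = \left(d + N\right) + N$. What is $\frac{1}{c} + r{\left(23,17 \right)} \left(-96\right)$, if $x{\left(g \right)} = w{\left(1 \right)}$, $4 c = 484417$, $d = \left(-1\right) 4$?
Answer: $- \frac{837072572}{484417} \approx -1728.0$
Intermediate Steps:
$d = -4$
$c = \frac{484417}{4}$ ($c = \frac{1}{4} \cdot 484417 = \frac{484417}{4} \approx 1.211 \cdot 10^{5}$)
$w{\left(N \right)} = -4 + 2 N$ ($w{\left(N \right)} = \left(-4 + N\right) + N = -4 + 2 N$)
$x{\left(g \right)} = -2$ ($x{\left(g \right)} = -4 + 2 \cdot 1 = -4 + 2 = -2$)
$r{\left(F,Z \right)} = -3 + \left(-16 + Z\right) \left(-2 + F\right)$ ($r{\left(F,Z \right)} = -3 + \left(F - 2\right) \left(Z - 16\right) = -3 + \left(-2 + F\right) \left(-16 + Z\right) = -3 + \left(-16 + Z\right) \left(-2 + F\right)$)
$\frac{1}{c} + r{\left(23,17 \right)} \left(-96\right) = \frac{1}{\frac{484417}{4}} + \left(29 - 368 - 34 + 23 \cdot 17\right) \left(-96\right) = \frac{4}{484417} + \left(29 - 368 - 34 + 391\right) \left(-96\right) = \frac{4}{484417} + 18 \left(-96\right) = \frac{4}{484417} - 1728 = - \frac{837072572}{484417}$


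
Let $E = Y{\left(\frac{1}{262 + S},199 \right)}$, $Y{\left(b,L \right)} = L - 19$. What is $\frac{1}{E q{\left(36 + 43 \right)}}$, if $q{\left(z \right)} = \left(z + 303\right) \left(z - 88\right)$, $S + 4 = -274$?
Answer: $- \frac{1}{618840} \approx -1.6159 \cdot 10^{-6}$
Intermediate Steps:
$S = -278$ ($S = -4 - 274 = -278$)
$Y{\left(b,L \right)} = -19 + L$ ($Y{\left(b,L \right)} = L - 19 = -19 + L$)
$E = 180$ ($E = -19 + 199 = 180$)
$q{\left(z \right)} = \left(-88 + z\right) \left(303 + z\right)$ ($q{\left(z \right)} = \left(303 + z\right) \left(-88 + z\right) = \left(-88 + z\right) \left(303 + z\right)$)
$\frac{1}{E q{\left(36 + 43 \right)}} = \frac{1}{180 \left(-26664 + \left(36 + 43\right)^{2} + 215 \left(36 + 43\right)\right)} = \frac{1}{180 \left(-26664 + 79^{2} + 215 \cdot 79\right)} = \frac{1}{180 \left(-26664 + 6241 + 16985\right)} = \frac{1}{180 \left(-3438\right)} = \frac{1}{180} \left(- \frac{1}{3438}\right) = - \frac{1}{618840}$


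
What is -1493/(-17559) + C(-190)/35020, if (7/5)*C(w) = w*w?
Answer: 176769676/215220663 ≈ 0.82134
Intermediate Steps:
C(w) = 5*w²/7 (C(w) = 5*(w*w)/7 = 5*w²/7)
-1493/(-17559) + C(-190)/35020 = -1493/(-17559) + ((5/7)*(-190)²)/35020 = -1493*(-1/17559) + ((5/7)*36100)*(1/35020) = 1493/17559 + (180500/7)*(1/35020) = 1493/17559 + 9025/12257 = 176769676/215220663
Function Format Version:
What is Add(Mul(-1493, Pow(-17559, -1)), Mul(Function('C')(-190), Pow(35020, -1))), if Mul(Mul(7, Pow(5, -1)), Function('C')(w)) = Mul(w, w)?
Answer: Rational(176769676, 215220663) ≈ 0.82134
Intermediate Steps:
Function('C')(w) = Mul(Rational(5, 7), Pow(w, 2)) (Function('C')(w) = Mul(Rational(5, 7), Mul(w, w)) = Mul(Rational(5, 7), Pow(w, 2)))
Add(Mul(-1493, Pow(-17559, -1)), Mul(Function('C')(-190), Pow(35020, -1))) = Add(Mul(-1493, Pow(-17559, -1)), Mul(Mul(Rational(5, 7), Pow(-190, 2)), Pow(35020, -1))) = Add(Mul(-1493, Rational(-1, 17559)), Mul(Mul(Rational(5, 7), 36100), Rational(1, 35020))) = Add(Rational(1493, 17559), Mul(Rational(180500, 7), Rational(1, 35020))) = Add(Rational(1493, 17559), Rational(9025, 12257)) = Rational(176769676, 215220663)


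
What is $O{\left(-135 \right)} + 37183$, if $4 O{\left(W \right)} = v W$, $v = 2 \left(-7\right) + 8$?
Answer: $\frac{74771}{2} \approx 37386.0$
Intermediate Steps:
$v = -6$ ($v = -14 + 8 = -6$)
$O{\left(W \right)} = - \frac{3 W}{2}$ ($O{\left(W \right)} = \frac{\left(-6\right) W}{4} = - \frac{3 W}{2}$)
$O{\left(-135 \right)} + 37183 = \left(- \frac{3}{2}\right) \left(-135\right) + 37183 = \frac{405}{2} + 37183 = \frac{74771}{2}$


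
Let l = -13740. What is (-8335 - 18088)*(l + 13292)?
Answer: 11837504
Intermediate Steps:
(-8335 - 18088)*(l + 13292) = (-8335 - 18088)*(-13740 + 13292) = -26423*(-448) = 11837504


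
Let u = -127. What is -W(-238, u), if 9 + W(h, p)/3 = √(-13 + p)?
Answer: 27 - 6*I*√35 ≈ 27.0 - 35.496*I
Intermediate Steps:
W(h, p) = -27 + 3*√(-13 + p)
-W(-238, u) = -(-27 + 3*√(-13 - 127)) = -(-27 + 3*√(-140)) = -(-27 + 3*(2*I*√35)) = -(-27 + 6*I*√35) = 27 - 6*I*√35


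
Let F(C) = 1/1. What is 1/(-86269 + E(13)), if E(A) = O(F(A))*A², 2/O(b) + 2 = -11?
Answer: -1/86295 ≈ -1.1588e-5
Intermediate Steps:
F(C) = 1
O(b) = -2/13 (O(b) = 2/(-2 - 11) = 2/(-13) = 2*(-1/13) = -2/13)
E(A) = -2*A²/13
1/(-86269 + E(13)) = 1/(-86269 - 2/13*13²) = 1/(-86269 - 2/13*169) = 1/(-86269 - 26) = 1/(-86295) = -1/86295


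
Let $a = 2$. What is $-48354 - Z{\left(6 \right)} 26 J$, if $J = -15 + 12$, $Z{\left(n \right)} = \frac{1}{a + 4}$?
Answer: $-48341$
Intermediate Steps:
$Z{\left(n \right)} = \frac{1}{6}$ ($Z{\left(n \right)} = \frac{1}{2 + 4} = \frac{1}{6}$)
$J = -3$
$-48354 - Z{\left(6 \right)} 26 J = -48354 - \frac{1}{6} \cdot 26 \left(-3\right) = -48354 - \frac{13}{3} \left(-3\right) = -48354 - -13 = -48354 + 13 = -48341$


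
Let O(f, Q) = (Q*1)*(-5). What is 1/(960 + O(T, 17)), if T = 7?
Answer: 1/875 ≈ 0.0011429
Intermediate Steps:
O(f, Q) = -5*Q (O(f, Q) = Q*(-5) = -5*Q)
1/(960 + O(T, 17)) = 1/(960 - 5*17) = 1/(960 - 85) = 1/875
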